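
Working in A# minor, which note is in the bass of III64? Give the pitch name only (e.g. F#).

III in A# minor has root C#; the chord is C#-E#-G#.
The figure 64 means second inversion — the fifth is in the bass.

G#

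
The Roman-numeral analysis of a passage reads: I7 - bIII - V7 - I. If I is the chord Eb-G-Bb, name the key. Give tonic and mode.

I is given as Eb-G-Bb — a major triad with root Eb.
If Eb is scale degree 1 and the mode makes that degree carry a major triad, the tonic is Eb and the mode is major.

Eb major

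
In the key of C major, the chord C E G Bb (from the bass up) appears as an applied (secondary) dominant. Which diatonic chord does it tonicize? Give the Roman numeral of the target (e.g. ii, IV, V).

IV

The chord is a dominant seventh chord on C.
A dominant resolves down a perfect fifth: C → F. In C major, F is scale degree 4, i.e. IV.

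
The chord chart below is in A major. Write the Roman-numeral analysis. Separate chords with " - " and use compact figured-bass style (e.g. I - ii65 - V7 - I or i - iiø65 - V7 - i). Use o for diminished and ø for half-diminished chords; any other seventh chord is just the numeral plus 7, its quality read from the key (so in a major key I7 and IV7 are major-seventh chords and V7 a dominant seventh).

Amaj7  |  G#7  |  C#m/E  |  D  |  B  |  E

I7 - V7/iii - iii6 - IV - V/V - V

Amaj7: root A is the tonic; major seventh chord there is I7.
G#7: a dominant seventh chord on G#, the applied dominant of iii → V7/iii.
C#m/E has root C#, degree 3 in A major, so iii6.
D: major triad on D = scale degree 4 → IV.
B is the secondary dominant of V (major triad on B): V/V.
E: root E is the dominant; major triad there is V.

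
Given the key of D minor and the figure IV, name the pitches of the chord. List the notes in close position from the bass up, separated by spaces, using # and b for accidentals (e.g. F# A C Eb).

Scale degree 4 in D minor is G; here the chord built on it is altered to a major triad. IV is the major subdominant, borrowed from the parallel major.
So the chord is G-B-D.

G B D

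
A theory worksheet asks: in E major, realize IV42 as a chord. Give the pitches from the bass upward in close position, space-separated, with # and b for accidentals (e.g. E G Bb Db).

G# A C# E

In E major, the subdominant is A, and the diatonic chord built there is a major seventh chord.
That chord is spelled A-C#-E-G#.
With the 42 figure the chord is in third inversion; from the bass G# upward in close position it reads G#-A-C#-E.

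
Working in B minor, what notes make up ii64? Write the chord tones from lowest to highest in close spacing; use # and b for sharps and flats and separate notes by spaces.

ii64 is the minor supertonic, borrowed from the parallel major (the Dorian ii). In B minor that root is C#.
So the chord is C#-E-G#, a minor triad.
The figured bass 64 indicates second inversion, placing the fifth (G#) in the bass: G#-C#-E.

G# C# E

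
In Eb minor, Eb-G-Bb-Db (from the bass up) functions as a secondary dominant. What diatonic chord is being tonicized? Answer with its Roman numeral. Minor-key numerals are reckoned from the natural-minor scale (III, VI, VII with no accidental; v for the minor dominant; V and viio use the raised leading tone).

The chord is a dominant seventh chord on Eb.
A dominant resolves down a perfect fifth: Eb → Ab. In Eb minor, Ab is scale degree 4, i.e. iv.

iv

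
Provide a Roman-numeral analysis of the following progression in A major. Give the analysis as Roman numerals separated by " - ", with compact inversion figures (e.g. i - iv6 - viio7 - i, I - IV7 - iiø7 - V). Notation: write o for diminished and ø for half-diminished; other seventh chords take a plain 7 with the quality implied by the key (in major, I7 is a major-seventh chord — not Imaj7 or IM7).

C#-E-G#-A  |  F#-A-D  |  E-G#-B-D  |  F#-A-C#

C#-E-G#-A: root A is the tonic; major seventh chord there is I65.
F#-A-D: major triad on D = scale degree 4 → IV6.
E-G#-B-D: root E is the dominant; dominant seventh chord there is V7.
F#-A-C#: root F# is the submediant; minor triad there is vi.

I65 - IV6 - V7 - vi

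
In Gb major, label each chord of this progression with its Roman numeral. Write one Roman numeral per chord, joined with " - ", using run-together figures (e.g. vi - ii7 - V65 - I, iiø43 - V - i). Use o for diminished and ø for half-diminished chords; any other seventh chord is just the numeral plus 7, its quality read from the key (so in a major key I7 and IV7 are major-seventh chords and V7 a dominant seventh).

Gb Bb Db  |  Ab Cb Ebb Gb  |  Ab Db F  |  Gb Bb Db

I - iiø7 - V64 - I

Gb-Bb-Db: root Gb is the tonic; major triad there is I.
Ab-Cb-Ebb-Gb is non-diatonic — iiø7, a mixture chord from Gb minor.
Ab-Db-F has root Db, degree 5 in Gb major, so V64.
Gb-Bb-Db: major triad on Gb = scale degree 1 → I.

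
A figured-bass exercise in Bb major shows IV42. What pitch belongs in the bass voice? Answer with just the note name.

IV in Bb major has root Eb; the chord is Eb-G-Bb-D.
The figure 42 means third inversion — the seventh is in the bass.

D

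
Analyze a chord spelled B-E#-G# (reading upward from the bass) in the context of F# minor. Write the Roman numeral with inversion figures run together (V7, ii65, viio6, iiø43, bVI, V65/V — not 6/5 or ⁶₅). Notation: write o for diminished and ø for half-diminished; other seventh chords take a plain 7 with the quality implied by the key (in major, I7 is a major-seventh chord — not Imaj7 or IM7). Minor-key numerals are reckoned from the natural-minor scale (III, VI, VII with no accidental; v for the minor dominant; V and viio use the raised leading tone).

viio64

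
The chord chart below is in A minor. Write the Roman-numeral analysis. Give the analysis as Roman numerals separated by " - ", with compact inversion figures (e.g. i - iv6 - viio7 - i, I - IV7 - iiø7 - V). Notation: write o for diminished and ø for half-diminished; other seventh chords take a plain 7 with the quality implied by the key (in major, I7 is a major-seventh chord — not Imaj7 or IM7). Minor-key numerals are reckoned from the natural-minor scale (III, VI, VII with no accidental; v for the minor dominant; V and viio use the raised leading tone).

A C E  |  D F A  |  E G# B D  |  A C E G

i - iv - V7 - i7

A-C-E: root A is the tonic; minor triad there is i.
D-F-A: minor triad on D = scale degree 4 → iv.
E-G#-B-D has root E, degree 5 in A minor, so V7.
A-C-E-G: minor seventh chord on A = scale degree 1 → i7.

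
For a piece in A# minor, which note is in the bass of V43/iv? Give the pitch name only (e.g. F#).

The applied chord V43/iv is rooted on A#: A#-C##-E#-G#.
The figure 43 means second inversion — the fifth is in the bass.

E#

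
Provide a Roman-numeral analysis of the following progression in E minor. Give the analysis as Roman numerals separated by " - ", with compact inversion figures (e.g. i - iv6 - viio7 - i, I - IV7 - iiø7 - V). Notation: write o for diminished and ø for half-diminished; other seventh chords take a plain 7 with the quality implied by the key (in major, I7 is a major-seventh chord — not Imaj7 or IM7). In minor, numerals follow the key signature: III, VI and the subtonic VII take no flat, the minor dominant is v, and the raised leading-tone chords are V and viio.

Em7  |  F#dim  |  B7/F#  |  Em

i7 - iio - V43 - i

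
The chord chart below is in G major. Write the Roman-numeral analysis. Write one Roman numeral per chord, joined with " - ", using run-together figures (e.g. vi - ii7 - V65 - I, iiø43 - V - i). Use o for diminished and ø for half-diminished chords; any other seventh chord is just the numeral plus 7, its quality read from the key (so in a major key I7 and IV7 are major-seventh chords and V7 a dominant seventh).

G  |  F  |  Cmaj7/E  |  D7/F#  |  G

G: root G is the tonic; major triad there is I.
F: major triad on F — chromatic; bVII (borrowed from the parallel minor).
Cmaj7/E has root C, degree 4 in G major, so IV65.
D7/F#: root D is the dominant; dominant seventh chord there is V65.
G: major triad on G = scale degree 1 → I.

I - bVII - IV65 - V65 - I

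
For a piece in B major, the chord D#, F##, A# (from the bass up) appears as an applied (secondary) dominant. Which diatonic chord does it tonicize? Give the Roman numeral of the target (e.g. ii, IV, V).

vi

The chord is a major triad on D#.
A dominant resolves down a perfect fifth: D# → G#. In B major, G# is scale degree 6, i.e. vi.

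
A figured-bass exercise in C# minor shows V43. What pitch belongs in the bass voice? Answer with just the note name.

D#

V in C# minor has root G#; the chord is G#-B#-D#-F#.
The figure 43 means second inversion — the fifth is in the bass.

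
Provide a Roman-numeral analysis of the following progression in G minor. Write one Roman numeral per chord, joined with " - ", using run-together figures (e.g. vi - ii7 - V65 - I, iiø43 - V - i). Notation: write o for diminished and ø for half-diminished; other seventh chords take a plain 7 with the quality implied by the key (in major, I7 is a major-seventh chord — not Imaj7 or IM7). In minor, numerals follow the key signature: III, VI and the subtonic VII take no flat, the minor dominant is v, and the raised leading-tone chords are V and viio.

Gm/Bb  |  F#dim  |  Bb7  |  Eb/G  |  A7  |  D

i6 - viio - V7/VI - VI6 - V7/V - V

Gm/Bb: root G is the tonic; minor triad there is i6.
F#dim has root F#, degree 7 in G minor, so viio.
Bb7: chromatic; Bb is V of VI, so V7/VI.
Eb/G has root Eb, degree 6 in G minor, so VI6.
A7: chromatic; A is V of V, so V7/V.
D has root D, degree 5 in G minor, so V.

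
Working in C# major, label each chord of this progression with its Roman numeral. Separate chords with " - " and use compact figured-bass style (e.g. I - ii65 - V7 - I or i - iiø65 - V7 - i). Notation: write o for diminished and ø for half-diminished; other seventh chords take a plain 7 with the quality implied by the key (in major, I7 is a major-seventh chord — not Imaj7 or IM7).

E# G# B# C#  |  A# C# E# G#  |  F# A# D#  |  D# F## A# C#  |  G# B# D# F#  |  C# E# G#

E#-G#-B#-C#: root C# is the tonic; major seventh chord there is I65.
A#-C#-E#-G#: minor seventh chord on A# = scale degree 6 → vi7.
F#-A#-D#: minor triad on D# = scale degree 2 → ii6.
D#-F##-A#-C#: chromatic; D# is V of V, so V7/V.
G#-B#-D#-F#: root G# is the dominant; dominant seventh chord there is V7.
C#-E#-G#: root C# is the tonic; major triad there is I.

I65 - vi7 - ii6 - V7/V - V7 - I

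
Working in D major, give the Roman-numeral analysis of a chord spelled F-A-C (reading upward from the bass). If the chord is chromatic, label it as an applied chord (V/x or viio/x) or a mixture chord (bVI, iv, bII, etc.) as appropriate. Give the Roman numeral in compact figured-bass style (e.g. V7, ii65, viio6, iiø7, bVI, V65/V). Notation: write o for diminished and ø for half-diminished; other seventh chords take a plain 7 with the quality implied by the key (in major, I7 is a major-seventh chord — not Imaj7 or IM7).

bIII

The pitches F-A-C form a major triad rooted on F.
F is the lowered third degree of D major (diatonic 3 would be F#). This is a major triad on the lowered third degree, borrowed from the parallel minor.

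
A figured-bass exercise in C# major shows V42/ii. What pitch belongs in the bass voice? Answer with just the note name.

The applied chord V42/ii is rooted on A#: A#-C##-E#-G#.
The figure 42 means third inversion — the seventh is in the bass.

G#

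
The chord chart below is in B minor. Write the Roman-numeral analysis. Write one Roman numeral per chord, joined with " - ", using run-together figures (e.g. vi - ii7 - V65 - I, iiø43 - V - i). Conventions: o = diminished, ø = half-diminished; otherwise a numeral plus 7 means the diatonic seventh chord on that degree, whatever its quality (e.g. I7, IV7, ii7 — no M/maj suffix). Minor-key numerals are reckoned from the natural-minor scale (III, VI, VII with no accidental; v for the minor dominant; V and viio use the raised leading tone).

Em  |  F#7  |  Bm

Em: minor triad on E = scale degree 4 → iv.
F#7: root F# is the dominant; dominant seventh chord there is V7.
Bm has root B, degree 1 in B minor, so i.

iv - V7 - i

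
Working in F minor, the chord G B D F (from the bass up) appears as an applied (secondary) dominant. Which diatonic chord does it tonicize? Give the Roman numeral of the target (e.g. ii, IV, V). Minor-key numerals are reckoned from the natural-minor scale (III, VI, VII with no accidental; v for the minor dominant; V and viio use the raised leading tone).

The chord is a dominant seventh chord on G.
A dominant resolves down a perfect fifth: G → C. In F minor, C is scale degree 5, i.e. V.

V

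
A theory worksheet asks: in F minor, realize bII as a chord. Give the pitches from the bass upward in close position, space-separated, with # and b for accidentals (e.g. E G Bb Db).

bII is the Neapolitan chord — a major triad on the lowered second degree. In F minor that root is Gb.
So the chord is Gb-Bb-Db.

Gb Bb Db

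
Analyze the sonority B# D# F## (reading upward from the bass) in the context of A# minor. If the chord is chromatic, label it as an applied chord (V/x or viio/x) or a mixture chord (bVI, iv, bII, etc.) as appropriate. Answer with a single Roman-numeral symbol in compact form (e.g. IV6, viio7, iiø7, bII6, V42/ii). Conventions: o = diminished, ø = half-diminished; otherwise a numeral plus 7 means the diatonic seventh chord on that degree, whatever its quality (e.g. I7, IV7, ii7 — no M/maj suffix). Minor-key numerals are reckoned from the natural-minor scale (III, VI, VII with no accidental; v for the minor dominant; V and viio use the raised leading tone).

ii

The pitches B#-D#-F## form a minor triad rooted on B#.
B# is the second degree of A# minor. This is the minor supertonic, borrowed from the parallel major (the Dorian ii).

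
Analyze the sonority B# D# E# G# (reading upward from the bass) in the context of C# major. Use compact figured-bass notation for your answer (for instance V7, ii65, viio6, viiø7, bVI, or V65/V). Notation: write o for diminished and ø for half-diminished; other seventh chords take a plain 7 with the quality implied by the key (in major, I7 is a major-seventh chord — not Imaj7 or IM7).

iii43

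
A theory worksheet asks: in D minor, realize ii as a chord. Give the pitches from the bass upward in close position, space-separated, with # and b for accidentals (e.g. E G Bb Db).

E G B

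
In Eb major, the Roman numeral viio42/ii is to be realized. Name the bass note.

Db

The applied chord viio42/ii is rooted on E: E-G-Bb-Db.
The figure 42 means third inversion — the seventh is in the bass.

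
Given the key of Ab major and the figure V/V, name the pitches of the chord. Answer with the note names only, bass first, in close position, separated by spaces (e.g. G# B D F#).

Bb D F

V/V is a secondary dominant — the dominant triad of V. V in Ab major is Eb, so the applied chord's root is Bb, a perfect fifth above.
Building a major triad on Bb gives Bb-D-F.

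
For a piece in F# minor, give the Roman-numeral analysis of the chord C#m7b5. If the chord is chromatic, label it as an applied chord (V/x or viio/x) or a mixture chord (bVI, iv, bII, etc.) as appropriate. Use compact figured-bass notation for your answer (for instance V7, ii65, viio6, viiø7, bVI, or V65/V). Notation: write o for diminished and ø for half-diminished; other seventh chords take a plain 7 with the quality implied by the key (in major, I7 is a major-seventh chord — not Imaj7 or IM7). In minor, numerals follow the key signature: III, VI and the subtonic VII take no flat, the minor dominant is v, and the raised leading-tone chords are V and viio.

viiø7/VI

The pitches C#-E-G-B form a half-diminished seventh chord rooted on C#.
C# sits a half step below D (VI in F# minor); a diminished chord there is the applied leading-tone chord of VI.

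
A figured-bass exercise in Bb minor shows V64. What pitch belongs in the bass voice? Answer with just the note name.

V in Bb minor has root F; the chord is F-A-C.
The figure 64 means second inversion — the fifth is in the bass.

C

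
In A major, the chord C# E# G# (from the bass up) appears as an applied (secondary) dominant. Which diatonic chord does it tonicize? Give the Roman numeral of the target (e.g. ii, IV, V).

vi

The chord is a major triad on C#.
A dominant resolves down a perfect fifth: C# → F#. In A major, F# is scale degree 6, i.e. vi.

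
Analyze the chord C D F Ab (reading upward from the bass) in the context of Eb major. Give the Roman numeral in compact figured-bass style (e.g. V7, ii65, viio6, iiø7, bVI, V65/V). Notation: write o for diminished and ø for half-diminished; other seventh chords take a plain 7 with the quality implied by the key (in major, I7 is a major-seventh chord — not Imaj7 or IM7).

viiø42

Stacked in thirds the chord is D-F-Ab-C: a half-diminished seventh chord on D.
D is scale degree 7 in Eb major, and a half-diminished seventh chord on that degree is written viiø7.
With C in the bass the chord is in third inversion, so the figured bass is 42.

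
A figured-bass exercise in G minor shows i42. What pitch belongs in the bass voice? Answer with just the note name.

i in G minor has root G; the chord is G-Bb-D-F.
The figure 42 means third inversion — the seventh is in the bass.

F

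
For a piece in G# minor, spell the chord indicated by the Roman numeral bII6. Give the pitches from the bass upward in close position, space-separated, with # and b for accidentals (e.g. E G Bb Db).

C# E A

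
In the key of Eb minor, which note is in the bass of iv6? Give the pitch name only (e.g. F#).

iv in Eb minor has root Ab; the chord is Ab-Cb-Eb.
The figure 6 means first inversion — the third is in the bass.

Cb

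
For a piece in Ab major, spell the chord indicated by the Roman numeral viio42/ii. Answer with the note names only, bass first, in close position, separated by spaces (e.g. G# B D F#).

viio42/ii is a secondary leading-tone chord. The target ii is Bb in Ab major; the applied chord is rooted a semitone below, on A.
Building a fully diminished seventh chord on A gives A-C-Eb-Gb.
With the 42 figure the chord is in third inversion; from the bass Gb upward in close position it reads Gb-A-C-Eb.

Gb A C Eb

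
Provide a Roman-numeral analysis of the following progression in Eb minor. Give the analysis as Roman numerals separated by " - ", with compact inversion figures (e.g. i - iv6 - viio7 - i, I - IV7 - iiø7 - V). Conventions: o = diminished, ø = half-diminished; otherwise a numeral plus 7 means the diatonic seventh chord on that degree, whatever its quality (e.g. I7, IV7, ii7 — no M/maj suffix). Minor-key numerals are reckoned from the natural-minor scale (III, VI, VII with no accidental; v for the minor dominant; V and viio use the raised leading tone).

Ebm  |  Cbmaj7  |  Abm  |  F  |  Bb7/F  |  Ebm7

i - VI7 - iv - V/V - V43 - i7

Ebm: minor triad on Eb = scale degree 1 → i.
Cbmaj7: root Cb is the submediant; major seventh chord there is VI7.
Abm: root Ab is the subdominant; minor triad there is iv.
F: a major triad on F, the applied dominant of V → V/V.
Bb7/F: dominant seventh chord on Bb = scale degree 5 → V43.
Ebm7: root Eb is the tonic; minor seventh chord there is i7.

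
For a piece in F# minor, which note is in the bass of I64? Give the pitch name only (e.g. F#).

I in F# minor has root F#; the chord is F#-A#-C#.
The figure 64 means second inversion — the fifth is in the bass.

C#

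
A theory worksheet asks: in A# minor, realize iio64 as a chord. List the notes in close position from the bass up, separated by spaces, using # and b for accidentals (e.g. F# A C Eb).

The numeral's case and figure indicate a diminished triad. In A# minor its root, scale degree 2, is B#.
Stacking thirds from B# gives B#-D#-F#.
With the 64 figure the chord is in second inversion; from the bass F# upward in close position it reads F#-B#-D#.

F# B# D#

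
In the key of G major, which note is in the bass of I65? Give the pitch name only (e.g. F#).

B

I in G major has root G; the chord is G-B-D-F#.
The figure 65 means first inversion — the third is in the bass.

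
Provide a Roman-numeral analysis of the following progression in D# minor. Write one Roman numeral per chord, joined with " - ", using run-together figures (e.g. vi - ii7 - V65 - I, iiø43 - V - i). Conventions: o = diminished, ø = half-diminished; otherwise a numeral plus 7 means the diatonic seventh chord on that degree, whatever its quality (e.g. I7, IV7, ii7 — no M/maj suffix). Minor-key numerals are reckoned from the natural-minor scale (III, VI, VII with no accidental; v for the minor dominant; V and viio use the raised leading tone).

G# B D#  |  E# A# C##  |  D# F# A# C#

G#-B-D#: minor triad on G# = scale degree 4 → iv.
E#-A#-C##: root A# is the dominant; major triad there is V64.
D#-F#-A#-C#: minor seventh chord on D# = scale degree 1 → i7.

iv - V64 - i7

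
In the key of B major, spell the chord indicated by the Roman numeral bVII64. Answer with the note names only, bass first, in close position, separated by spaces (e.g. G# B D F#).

E A C#

Scale degree 7 in B major is A#; lowering it a half step gives A. bVII64 is a major triad on the lowered seventh degree (the subtonic), borrowed from the parallel minor.
So the chord is A-C#-E.
The figured bass 64 indicates second inversion, placing the fifth (E) in the bass: E-A-C#.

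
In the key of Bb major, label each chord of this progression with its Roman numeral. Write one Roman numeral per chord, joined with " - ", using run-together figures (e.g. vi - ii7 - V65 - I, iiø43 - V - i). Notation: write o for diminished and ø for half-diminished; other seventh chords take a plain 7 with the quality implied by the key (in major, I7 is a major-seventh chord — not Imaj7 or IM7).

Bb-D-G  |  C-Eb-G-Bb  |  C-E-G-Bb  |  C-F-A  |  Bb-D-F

Bb-D-G: root G is the submediant; minor triad there is vi6.
C-Eb-G-Bb has root C, degree 2 in Bb major, so ii7.
C-E-G-Bb: a dominant seventh chord on C, the applied dominant of V → V7/V.
C-F-A: root F is the dominant; major triad there is V64.
Bb-D-F has root Bb, degree 1 in Bb major, so I.

vi6 - ii7 - V7/V - V64 - I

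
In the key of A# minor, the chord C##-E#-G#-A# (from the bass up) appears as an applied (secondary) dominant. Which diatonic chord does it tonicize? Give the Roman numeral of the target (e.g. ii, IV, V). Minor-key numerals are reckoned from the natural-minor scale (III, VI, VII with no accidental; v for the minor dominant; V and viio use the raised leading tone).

iv

The chord is a dominant seventh chord on A#.
A dominant resolves down a perfect fifth: A# → D#. In A# minor, D# is scale degree 4, i.e. iv.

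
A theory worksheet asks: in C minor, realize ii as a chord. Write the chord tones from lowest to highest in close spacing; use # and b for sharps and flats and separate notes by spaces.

D F A

Scale degree 2 in C minor is D; here the chord built on it is altered to a minor triad. ii is the minor supertonic, borrowed from the parallel major (the Dorian ii).
So the chord is D-F-A.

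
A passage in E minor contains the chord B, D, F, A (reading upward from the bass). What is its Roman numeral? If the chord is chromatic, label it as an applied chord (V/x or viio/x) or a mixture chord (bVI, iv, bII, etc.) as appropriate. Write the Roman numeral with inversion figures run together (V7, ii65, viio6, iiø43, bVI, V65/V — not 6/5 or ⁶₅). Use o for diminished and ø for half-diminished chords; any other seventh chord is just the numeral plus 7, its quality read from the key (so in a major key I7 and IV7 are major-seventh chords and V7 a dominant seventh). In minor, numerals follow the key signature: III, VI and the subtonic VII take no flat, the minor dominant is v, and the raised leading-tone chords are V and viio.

viiø7/VI

The pitches B-D-F-A form a half-diminished seventh chord rooted on B.
B sits a half step below C (VI in E minor); a diminished chord there is the applied leading-tone chord of VI.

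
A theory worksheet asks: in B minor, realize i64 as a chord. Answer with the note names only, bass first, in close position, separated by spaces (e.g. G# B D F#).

F# B D

The numeral's case and figure indicate a minor triad. In B minor its root, the tonic, is B.
Stacking thirds from B gives B-D-F#.
The figured bass 64 indicates second inversion, placing the fifth (F#) in the bass: F#-B-D.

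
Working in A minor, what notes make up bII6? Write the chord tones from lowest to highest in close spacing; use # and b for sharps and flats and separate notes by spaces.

D F Bb

bII6 is the Neapolitan sixth — a major triad on the lowered second degree, here in its customary first inversion. In A minor that root is Bb.
So the chord is Bb-D-F.
The figured bass 6 indicates first inversion, placing the third (D) in the bass: D-F-Bb.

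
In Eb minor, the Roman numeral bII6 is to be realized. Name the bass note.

Ab

bII in Eb minor has root Fb; the chord is Fb-Ab-Cb.
The figure 6 means first inversion — the third is in the bass.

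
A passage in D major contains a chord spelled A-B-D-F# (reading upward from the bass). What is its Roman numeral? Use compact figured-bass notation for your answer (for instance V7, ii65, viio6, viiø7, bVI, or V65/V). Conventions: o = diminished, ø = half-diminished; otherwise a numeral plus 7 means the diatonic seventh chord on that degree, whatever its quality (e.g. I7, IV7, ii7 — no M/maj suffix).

Stacked in thirds the chord is B-D-F#-A: a minor seventh chord on B.
B is scale degree 6 in D major, and a minor seventh chord on that degree is written vi7.
With A in the bass the chord is in third inversion, so the figured bass is 42.

vi42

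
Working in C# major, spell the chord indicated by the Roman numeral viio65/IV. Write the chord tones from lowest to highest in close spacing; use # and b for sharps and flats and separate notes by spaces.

viio65/IV is a secondary leading-tone chord. The target IV is F# in C# major; the applied chord is rooted a semitone below, on E#.
Building a fully diminished seventh chord on E# gives E#-G#-B-D.
The figured bass 65 indicates first inversion, placing the third (G#) in the bass: G#-B-D-E#.

G# B D E#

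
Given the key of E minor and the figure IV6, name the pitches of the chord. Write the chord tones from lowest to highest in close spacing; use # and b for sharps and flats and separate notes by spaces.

C# E A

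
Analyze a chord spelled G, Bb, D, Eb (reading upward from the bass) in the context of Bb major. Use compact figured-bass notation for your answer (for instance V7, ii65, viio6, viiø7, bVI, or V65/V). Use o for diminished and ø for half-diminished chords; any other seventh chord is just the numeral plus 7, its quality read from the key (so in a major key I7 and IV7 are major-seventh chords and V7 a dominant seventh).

The pitches Eb-G-Bb-D form a major seventh chord rooted on Eb.
Eb is scale degree 4 in Bb major, and a major seventh chord on that degree is written IV7.
With G in the bass the chord is in first inversion, so the figured bass is 65.

IV65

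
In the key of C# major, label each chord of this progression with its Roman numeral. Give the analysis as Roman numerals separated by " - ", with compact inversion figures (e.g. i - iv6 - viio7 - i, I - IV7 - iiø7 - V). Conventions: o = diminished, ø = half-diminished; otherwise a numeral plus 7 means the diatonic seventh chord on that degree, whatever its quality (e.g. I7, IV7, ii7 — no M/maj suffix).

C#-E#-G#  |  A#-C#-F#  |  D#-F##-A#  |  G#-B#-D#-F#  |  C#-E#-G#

C#-E#-G# has root C#, degree 1 in C# major, so I.
A#-C#-F# has root F#, degree 4 in C# major, so IV6.
D#-F##-A#: a major triad on D#, the applied dominant of V → V/V.
G#-B#-D#-F#: dominant seventh chord on G# = scale degree 5 → V7.
C#-E#-G# has root C#, degree 1 in C# major, so I.

I - IV6 - V/V - V7 - I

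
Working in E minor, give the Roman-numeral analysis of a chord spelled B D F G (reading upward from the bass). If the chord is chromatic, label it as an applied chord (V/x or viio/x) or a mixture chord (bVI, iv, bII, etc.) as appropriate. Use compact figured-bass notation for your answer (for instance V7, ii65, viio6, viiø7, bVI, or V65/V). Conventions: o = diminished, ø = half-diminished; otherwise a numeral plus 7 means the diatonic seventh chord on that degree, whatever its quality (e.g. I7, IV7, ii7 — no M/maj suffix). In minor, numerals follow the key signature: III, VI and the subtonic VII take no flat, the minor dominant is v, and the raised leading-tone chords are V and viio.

V65/VI

The pitches G-B-D-F form a dominant seventh chord rooted on G.
G is not a diatonic chord root with this quality in E minor, but it lies a perfect fifth above C (VI), so the chord functions as an applied dominant of VI.
With B in the bass the chord is in first inversion, so the figured bass is 65.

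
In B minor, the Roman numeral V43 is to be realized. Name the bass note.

C#

V in B minor has root F#; the chord is F#-A#-C#-E.
The figure 43 means second inversion — the fifth is in the bass.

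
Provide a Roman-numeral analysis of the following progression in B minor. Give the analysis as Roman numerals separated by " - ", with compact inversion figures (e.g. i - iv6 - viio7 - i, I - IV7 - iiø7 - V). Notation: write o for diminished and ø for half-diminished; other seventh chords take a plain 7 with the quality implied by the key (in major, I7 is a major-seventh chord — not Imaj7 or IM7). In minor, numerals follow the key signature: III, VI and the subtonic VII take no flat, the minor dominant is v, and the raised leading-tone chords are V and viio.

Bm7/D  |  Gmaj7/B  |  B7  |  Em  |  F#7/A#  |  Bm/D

Bm7/D has root B, degree 1 in B minor, so i65.
Gmaj7/B: root G is the submediant; major seventh chord there is VI65.
B7 is the secondary dominant of iv (dominant seventh chord on B): V7/iv.
Em: root E is the subdominant; minor triad there is iv.
F#7/A# has root F#, degree 5 in B minor, so V65.
Bm/D: minor triad on B = scale degree 1 → i6.

i65 - VI65 - V7/iv - iv - V65 - i6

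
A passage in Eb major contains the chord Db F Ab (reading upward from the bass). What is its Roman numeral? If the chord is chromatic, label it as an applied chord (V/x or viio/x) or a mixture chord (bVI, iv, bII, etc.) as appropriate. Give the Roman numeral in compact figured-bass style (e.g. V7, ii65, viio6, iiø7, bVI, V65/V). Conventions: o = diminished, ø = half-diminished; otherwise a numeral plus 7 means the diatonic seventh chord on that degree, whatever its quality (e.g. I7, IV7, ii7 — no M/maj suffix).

Stacked in thirds the chord is Db-F-Ab: a major triad on Db.
Db is the lowered seventh degree of Eb major (diatonic 7 would be D). This is a major triad on the lowered seventh degree (the subtonic), borrowed from the parallel minor.

bVII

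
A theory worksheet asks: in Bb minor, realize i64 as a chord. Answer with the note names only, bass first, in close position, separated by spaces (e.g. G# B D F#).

In Bb minor, the first degree is Bb, and the diatonic chord built there is a minor triad.
That chord is spelled Bb-Db-F.
The figured bass 64 indicates second inversion, placing the fifth (F) in the bass: F-Bb-Db.

F Bb Db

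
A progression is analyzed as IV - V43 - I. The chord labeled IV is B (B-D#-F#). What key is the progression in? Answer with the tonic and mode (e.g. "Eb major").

The anchor chord is a major triad on B, labeled IV.
IV on B implies B is the subdominant; that puts the tonic at F#, and the uppercase numeral fits major mode.

F# major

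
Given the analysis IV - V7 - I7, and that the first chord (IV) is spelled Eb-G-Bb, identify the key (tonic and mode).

Bb major

IV is given as Eb-G-Bb — a major triad with root Eb.
IV on Eb implies Eb is the subdominant; that puts the tonic at Bb, and the uppercase numeral fits major mode.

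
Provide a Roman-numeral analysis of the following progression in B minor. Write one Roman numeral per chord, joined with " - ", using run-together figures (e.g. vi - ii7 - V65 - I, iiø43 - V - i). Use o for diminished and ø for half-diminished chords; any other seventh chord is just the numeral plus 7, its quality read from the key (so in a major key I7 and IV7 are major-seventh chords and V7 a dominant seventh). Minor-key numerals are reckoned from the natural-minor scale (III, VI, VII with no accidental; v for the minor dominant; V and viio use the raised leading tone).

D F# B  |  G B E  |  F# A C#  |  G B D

D-F#-B: minor triad on B = scale degree 1 → i6.
G-B-E has root E, degree 4 in B minor, so iv6.
F#-A-C# has root F#, degree 5 in B minor, so v.
G-B-D: major triad on G = scale degree 6 → VI.

i6 - iv6 - v - VI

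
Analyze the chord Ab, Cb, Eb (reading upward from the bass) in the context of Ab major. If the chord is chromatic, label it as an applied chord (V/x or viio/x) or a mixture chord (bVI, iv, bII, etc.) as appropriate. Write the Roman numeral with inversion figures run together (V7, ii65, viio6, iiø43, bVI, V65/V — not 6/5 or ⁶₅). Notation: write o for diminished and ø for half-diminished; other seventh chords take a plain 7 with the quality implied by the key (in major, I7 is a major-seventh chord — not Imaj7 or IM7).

The pitches Ab-Cb-Eb form a minor triad rooted on Ab.
Ab is the first degree of Ab major. This is the minor tonic, borrowed from the parallel minor.

i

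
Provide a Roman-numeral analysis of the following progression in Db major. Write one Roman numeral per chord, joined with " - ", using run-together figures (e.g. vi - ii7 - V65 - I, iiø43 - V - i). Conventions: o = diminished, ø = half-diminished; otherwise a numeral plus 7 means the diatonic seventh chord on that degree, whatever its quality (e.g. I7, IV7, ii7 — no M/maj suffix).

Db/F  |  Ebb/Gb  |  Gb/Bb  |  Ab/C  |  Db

Db/F: root Db is the tonic; major triad there is I6.
Ebb/Gb is non-diatonic — a major triad on the lowered supertonic (Ebb): the Neapolitan sixth, bII6 (third, Gb, in the bass — hence the 6).
Gb/Bb: root Gb is the subdominant; major triad there is IV6.
Ab/C has root Ab, degree 5 in Db major, so V6.
Db has root Db, degree 1 in Db major, so I.

I6 - bII6 - IV6 - V6 - I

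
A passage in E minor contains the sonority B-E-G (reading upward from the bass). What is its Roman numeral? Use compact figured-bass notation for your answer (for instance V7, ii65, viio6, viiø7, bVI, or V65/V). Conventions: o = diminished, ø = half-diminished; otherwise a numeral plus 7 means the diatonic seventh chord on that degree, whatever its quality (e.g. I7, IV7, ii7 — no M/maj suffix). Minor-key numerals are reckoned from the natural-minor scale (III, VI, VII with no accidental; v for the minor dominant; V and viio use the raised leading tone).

i64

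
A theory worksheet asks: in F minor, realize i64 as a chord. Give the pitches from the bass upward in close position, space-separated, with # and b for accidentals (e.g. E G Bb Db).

In F minor, the first degree is F, and the diatonic chord built there is a minor triad.
Stacking thirds from F gives F-Ab-C.
With the 64 figure the chord is in second inversion; from the bass C upward in close position it reads C-F-Ab.

C F Ab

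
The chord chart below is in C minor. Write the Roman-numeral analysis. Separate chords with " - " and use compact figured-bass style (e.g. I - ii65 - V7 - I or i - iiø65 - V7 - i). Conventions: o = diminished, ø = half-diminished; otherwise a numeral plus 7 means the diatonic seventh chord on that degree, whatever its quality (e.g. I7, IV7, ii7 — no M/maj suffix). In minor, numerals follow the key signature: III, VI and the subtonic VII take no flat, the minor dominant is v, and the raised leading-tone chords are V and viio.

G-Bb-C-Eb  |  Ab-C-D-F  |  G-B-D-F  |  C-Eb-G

G-Bb-C-Eb: minor seventh chord on C = scale degree 1 → i43.
Ab-C-D-F has root D, degree 2 in C minor, so iiø43.
G-B-D-F: dominant seventh chord on G = scale degree 5 → V7.
C-Eb-G: root C is the tonic; minor triad there is i.

i43 - iiø43 - V7 - i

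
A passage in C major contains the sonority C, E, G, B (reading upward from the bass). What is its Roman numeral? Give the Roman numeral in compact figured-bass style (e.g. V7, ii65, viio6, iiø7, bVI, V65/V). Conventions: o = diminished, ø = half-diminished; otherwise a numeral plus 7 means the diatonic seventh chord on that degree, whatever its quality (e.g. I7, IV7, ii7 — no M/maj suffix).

I7

The pitches C-E-G-B form a major seventh chord rooted on C.
C is scale degree 1 in C major, and a major seventh chord on that degree is written I7.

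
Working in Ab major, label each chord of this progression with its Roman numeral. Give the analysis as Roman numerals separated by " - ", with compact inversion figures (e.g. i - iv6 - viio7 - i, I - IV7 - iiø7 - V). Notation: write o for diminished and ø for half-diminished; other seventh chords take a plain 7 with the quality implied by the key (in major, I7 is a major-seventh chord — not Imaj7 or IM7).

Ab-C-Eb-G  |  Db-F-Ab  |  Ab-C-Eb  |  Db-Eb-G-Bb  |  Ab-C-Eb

I7 - IV - I - V42 - I

Ab-C-Eb-G: major seventh chord on Ab = scale degree 1 → I7.
Db-F-Ab: root Db is the subdominant; major triad there is IV.
Ab-C-Eb has root Ab, degree 1 in Ab major, so I.
Db-Eb-G-Bb: root Eb is the dominant; dominant seventh chord there is V42.
Ab-C-Eb has root Ab, degree 1 in Ab major, so I.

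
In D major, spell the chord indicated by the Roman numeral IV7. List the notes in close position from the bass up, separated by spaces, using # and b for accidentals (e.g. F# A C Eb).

The numeral's case and figure indicate a major seventh chord. In D major its root, scale degree 4, is G.
That chord is spelled G-B-D-F#.

G B D F#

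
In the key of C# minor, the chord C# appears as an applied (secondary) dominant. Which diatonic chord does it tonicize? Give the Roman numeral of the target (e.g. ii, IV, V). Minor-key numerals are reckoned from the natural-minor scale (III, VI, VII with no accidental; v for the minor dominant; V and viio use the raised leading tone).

iv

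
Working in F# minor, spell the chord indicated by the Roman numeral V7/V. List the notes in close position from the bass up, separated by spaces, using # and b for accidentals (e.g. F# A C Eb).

G# B# D# F#

The slash means an applied dominant: we want the dominant of V. In F# minor, V is C# major, and its dominant is built on G#.
Building a dominant seventh chord on G# gives G#-B#-D#-F#.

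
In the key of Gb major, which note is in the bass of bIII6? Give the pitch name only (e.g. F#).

Db

bIII in Gb major has root Bbb; the chord is Bbb-Db-Fb.
The figure 6 means first inversion — the third is in the bass.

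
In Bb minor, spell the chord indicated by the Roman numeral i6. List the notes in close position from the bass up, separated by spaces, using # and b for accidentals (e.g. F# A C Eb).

Db F Bb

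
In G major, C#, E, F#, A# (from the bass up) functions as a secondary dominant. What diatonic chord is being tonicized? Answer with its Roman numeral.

The chord is a dominant seventh chord on F#.
A dominant resolves down a perfect fifth: F# → B. In G major, B is scale degree 3, i.e. iii.

iii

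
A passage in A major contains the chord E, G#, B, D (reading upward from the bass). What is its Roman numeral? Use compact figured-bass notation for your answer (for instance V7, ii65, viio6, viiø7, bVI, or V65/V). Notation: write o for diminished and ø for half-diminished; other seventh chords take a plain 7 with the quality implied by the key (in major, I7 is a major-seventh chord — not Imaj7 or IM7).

The pitches E-G#-B-D form a dominant seventh chord rooted on E.
E is scale degree 5 in A major, and a dominant seventh chord on that degree is written V7.

V7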